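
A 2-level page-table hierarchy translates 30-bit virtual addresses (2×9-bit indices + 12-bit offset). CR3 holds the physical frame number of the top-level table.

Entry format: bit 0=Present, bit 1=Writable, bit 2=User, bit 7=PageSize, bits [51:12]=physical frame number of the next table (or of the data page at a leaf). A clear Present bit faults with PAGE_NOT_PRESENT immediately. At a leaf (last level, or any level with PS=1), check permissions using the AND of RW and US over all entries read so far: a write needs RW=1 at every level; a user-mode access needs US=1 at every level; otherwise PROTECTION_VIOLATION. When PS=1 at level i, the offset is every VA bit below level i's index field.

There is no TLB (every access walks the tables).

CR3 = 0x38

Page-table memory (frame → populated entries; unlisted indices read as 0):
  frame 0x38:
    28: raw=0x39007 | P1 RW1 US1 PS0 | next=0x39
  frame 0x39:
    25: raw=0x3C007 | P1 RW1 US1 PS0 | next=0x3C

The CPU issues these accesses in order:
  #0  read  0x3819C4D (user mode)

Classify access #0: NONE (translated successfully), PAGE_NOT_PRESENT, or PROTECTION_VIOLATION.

Per-access translation:
#0 VA=0x3819C4D (r,user):
  L0: frame=0x38 idx=28 entry=0x39007 [P=1 RW=1 US=1 PS=0]
  L1: frame=0x39 idx=25 entry=0x3C007 [P=1 RW=1 US=1 PS=0]
  ✓ 0x3CC4D  — 2 lookups

Access #0 fault: NONE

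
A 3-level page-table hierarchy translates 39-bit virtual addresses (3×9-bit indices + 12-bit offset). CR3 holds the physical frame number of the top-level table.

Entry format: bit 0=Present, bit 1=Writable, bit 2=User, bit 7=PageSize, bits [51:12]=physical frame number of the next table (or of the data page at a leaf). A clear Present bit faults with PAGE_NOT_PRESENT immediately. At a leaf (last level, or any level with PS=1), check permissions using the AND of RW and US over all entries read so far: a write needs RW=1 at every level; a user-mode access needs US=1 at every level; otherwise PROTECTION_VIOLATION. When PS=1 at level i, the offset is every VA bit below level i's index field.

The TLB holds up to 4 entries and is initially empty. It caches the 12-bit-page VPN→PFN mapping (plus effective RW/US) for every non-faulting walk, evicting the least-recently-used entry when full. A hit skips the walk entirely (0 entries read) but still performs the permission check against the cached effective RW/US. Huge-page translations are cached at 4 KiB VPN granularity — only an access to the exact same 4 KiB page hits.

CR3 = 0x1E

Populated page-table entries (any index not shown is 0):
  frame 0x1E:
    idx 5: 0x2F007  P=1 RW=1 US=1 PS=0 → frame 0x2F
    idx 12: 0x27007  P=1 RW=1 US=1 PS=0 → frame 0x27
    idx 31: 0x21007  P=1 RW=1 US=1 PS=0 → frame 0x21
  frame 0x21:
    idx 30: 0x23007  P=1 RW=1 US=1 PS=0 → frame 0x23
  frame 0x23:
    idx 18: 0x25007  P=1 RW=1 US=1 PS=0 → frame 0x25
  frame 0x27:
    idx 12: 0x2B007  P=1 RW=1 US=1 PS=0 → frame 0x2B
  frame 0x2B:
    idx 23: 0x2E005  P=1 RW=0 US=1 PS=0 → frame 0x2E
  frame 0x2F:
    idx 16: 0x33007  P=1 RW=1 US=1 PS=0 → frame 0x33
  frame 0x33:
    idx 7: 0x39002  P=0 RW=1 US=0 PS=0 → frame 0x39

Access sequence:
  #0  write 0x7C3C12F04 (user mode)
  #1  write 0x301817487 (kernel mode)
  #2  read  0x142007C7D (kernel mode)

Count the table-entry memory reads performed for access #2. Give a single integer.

Walk each access:
#0 VA=0x7C3C12F04 (w,user):
  L0: frame=0x1E idx=31 entry=0x21007 [P=1 RW=1 US=1 PS=0]
  L1: frame=0x21 idx=30 entry=0x23007 [P=1 RW=1 US=1 PS=0]
  L2: frame=0x23 idx=18 entry=0x25007 [P=1 RW=1 US=1 PS=0]
  ✓ 0x25F04  — 3 lookups
#1 VA=0x301817487 (w,kernel):
  L0: frame=0x1E idx=12 entry=0x27007 [P=1 RW=1 US=1 PS=0]
  L1: frame=0x27 idx=12 entry=0x2B007 [P=1 RW=1 US=1 PS=0]
  L2: frame=0x2B idx=23 entry=0x2E005 [P=1 RW=0 US=1 PS=0]
  → PROTECTION_VIOLATION  (3 entries read)
#2 VA=0x142007C7D (r,kernel):
  L0: frame=0x1E idx=5 entry=0x2F007 [P=1 RW=1 US=1 PS=0]
  L1: frame=0x2F idx=16 entry=0x33007 [P=1 RW=1 US=1 PS=0]
  L2: frame=0x33 idx=7 entry=0x39002 [P=0 RW=1 US=0 PS=0]
  → PAGE_NOT_PRESENT  (3 entries read)

Entries read for #2: 3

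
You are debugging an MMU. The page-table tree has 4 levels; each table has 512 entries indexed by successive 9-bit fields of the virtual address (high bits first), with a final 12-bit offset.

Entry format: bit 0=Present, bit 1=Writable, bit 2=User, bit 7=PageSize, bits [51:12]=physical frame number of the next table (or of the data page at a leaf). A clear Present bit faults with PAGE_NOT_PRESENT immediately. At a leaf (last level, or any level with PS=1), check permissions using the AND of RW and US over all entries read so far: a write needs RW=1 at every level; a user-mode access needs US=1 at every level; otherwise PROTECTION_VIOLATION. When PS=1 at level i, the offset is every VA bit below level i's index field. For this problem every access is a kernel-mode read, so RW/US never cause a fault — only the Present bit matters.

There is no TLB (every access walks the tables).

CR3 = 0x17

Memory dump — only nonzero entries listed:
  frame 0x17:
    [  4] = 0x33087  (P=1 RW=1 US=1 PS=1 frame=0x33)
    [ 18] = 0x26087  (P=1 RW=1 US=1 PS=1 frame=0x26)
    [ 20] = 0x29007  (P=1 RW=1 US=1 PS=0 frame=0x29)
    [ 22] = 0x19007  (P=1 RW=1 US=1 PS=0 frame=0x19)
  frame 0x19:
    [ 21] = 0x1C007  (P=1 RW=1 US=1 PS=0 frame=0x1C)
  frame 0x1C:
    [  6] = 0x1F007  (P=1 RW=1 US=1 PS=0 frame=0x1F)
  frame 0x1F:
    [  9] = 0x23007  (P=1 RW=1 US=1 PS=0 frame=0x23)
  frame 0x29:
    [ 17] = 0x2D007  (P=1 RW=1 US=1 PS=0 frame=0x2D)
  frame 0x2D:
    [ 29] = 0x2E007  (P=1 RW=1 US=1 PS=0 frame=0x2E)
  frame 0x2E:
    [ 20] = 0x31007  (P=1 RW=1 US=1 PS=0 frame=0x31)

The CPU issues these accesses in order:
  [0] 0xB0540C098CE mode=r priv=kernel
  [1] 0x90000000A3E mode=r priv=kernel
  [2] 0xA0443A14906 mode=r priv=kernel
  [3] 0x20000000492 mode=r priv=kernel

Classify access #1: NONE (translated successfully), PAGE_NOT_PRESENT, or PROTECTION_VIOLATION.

Walk each access:
#0 VA=0xB0540C098CE (r,kernel):
  lvl0: tbl 0x17, slot 22 ⇒ 0x19007 (P1/RW1/US1/PS0)
  lvl1: tbl 0x19, slot 21 ⇒ 0x1C007 (P1/RW1/US1/PS0)
  lvl2: tbl 0x1C, slot 6 ⇒ 0x1F007 (P1/RW1/US1/PS0)
  lvl3: tbl 0x1F, slot 9 ⇒ 0x23007 (P1/RW1/US1/PS0)
  ⇒ phys 0x238CE  [4 reads]
#1 VA=0x90000000A3E (r,kernel):
  lvl0: tbl 0x17, slot 18 ⇒ 0x26087 (P1/RW1/US1/PS1)
  ⇒ phys 0x26A3E (huge @L0)  [1 reads]
#2 VA=0xA0443A14906 (r,kernel):
  lvl0: tbl 0x17, slot 20 ⇒ 0x29007 (P1/RW1/US1/PS0)
  lvl1: tbl 0x29, slot 17 ⇒ 0x2D007 (P1/RW1/US1/PS0)
  lvl2: tbl 0x2D, slot 29 ⇒ 0x2E007 (P1/RW1/US1/PS0)
  lvl3: tbl 0x2E, slot 20 ⇒ 0x31007 (P1/RW1/US1/PS0)
  ⇒ phys 0x31906  [4 reads]
#3 VA=0x20000000492 (r,kernel):
  lvl0: tbl 0x17, slot 4 ⇒ 0x33087 (P1/RW1/US1/PS1)
  ⇒ phys 0x33492 (huge @L0)  [1 reads]

Access #1 fault: NONE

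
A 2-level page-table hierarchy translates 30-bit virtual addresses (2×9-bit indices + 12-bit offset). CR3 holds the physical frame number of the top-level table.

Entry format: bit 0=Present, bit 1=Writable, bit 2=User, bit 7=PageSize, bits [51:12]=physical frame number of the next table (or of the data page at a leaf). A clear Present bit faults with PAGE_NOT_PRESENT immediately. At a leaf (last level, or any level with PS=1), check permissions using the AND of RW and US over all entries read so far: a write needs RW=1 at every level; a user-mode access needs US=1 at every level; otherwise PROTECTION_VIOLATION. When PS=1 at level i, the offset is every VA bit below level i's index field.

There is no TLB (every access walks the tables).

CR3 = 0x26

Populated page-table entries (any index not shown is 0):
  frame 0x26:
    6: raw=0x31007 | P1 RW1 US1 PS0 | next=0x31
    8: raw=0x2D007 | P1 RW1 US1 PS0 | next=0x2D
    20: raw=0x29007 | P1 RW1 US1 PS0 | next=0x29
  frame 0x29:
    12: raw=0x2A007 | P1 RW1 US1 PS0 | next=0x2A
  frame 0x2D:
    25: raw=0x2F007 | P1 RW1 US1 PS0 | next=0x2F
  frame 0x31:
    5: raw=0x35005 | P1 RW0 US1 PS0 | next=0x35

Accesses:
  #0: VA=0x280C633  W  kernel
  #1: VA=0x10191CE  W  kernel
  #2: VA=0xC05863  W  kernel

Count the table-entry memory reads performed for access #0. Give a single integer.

Walk each access:
#0 VA=0x280C633 (w,kernel):
  L0 @0x26[20] → 0x29007  P=1,RW=1,US=1,PS=0
  L1 @0x29[12] → 0x2A007  P=1,RW=1,US=1,PS=0
  ⇒ phys 0x2A633  [2 reads]
#1 VA=0x10191CE (w,kernel):
  L0 @0x26[8] → 0x2D007  P=1,RW=1,US=1,PS=0
  L1 @0x2D[25] → 0x2F007  P=1,RW=1,US=1,PS=0
  ⇒ phys 0x2F1CE  [2 reads]
#2 VA=0xC05863 (w,kernel):
  L0 @0x26[6] → 0x31007  P=1,RW=1,US=1,PS=0
  L1 @0x31[5] → 0x35005  P=1,RW=0,US=1,PS=0
  ✗ PROTECTION_VIOLATION  [2 reads]

Entries read for #0: 2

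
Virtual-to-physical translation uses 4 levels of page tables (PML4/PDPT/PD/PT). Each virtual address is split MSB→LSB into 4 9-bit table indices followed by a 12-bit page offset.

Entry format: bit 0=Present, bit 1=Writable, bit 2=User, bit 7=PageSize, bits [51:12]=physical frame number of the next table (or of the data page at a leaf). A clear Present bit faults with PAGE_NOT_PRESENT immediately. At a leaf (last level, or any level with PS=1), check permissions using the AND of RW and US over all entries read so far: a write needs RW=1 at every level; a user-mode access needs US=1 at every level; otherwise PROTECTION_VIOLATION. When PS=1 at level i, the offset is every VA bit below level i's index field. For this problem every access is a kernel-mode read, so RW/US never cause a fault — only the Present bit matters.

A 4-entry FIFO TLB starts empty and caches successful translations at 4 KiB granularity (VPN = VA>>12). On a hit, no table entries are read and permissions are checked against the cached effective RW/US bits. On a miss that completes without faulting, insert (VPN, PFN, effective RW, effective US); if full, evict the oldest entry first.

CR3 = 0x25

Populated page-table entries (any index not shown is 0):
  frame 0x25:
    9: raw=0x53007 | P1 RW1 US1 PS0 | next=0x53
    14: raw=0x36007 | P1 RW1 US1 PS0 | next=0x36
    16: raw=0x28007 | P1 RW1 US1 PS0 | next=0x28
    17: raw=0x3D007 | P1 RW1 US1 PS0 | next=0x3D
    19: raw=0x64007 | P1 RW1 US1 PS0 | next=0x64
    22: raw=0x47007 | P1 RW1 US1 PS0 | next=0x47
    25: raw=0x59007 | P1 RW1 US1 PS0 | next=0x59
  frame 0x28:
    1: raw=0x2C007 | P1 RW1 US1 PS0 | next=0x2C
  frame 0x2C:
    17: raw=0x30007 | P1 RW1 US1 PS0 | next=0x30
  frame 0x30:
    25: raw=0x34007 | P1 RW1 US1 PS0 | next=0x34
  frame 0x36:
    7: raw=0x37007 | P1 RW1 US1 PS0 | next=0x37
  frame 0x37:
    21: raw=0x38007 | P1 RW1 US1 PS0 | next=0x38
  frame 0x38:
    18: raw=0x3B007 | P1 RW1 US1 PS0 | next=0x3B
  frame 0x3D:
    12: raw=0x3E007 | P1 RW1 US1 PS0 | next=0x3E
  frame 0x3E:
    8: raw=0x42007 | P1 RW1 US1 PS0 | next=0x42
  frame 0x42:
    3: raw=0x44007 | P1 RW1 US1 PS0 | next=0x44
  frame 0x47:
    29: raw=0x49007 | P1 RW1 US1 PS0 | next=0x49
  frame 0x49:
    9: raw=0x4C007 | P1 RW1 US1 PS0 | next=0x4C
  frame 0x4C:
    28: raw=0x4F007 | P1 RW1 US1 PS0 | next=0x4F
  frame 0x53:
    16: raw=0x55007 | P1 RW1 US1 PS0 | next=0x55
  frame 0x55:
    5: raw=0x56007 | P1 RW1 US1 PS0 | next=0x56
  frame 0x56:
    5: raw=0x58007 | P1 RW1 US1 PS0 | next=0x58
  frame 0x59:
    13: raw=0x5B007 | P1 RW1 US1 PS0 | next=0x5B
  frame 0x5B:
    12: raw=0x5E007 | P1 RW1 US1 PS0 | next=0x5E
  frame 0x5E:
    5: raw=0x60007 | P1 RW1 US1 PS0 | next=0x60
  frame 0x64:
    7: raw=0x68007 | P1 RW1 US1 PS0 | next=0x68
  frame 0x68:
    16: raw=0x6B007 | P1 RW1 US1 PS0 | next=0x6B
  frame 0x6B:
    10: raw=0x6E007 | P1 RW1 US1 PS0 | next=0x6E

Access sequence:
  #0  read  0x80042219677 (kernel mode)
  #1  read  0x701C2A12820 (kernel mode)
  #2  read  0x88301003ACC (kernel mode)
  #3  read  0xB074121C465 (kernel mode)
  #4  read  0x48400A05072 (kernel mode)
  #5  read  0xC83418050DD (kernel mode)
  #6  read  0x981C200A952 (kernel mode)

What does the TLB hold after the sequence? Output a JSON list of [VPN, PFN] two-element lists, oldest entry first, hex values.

Trace:
#0 VA=0x80042219677 (r,kernel):
  L0: frame=0x25 idx=16 entry=0x28007 [P=1 RW=1 US=1 PS=0]
  L1: frame=0x28 idx=1 entry=0x2C007 [P=1 RW=1 US=1 PS=0]
  L2: frame=0x2C idx=17 entry=0x30007 [P=1 RW=1 US=1 PS=0]
  L3: frame=0x30 idx=25 entry=0x34007 [P=1 RW=1 US=1 PS=0]
  ⇒ phys 0x34677  [4 reads]
#1 VA=0x701C2A12820 (r,kernel):
  L0: frame=0x25 idx=14 entry=0x36007 [P=1 RW=1 US=1 PS=0]
  L1: frame=0x36 idx=7 entry=0x37007 [P=1 RW=1 US=1 PS=0]
  L2: frame=0x37 idx=21 entry=0x38007 [P=1 RW=1 US=1 PS=0]
  L3: frame=0x38 idx=18 entry=0x3B007 [P=1 RW=1 US=1 PS=0]
  ⇒ phys 0x3B820  [4 reads]
#2 VA=0x88301003ACC (r,kernel):
  L0: frame=0x25 idx=17 entry=0x3D007 [P=1 RW=1 US=1 PS=0]
  L1: frame=0x3D idx=12 entry=0x3E007 [P=1 RW=1 US=1 PS=0]
  L2: frame=0x3E idx=8 entry=0x42007 [P=1 RW=1 US=1 PS=0]
  L3: frame=0x42 idx=3 entry=0x44007 [P=1 RW=1 US=1 PS=0]
  ⇒ phys 0x44ACC  [4 reads]
#3 VA=0xB074121C465 (r,kernel):
  L0: frame=0x25 idx=22 entry=0x47007 [P=1 RW=1 US=1 PS=0]
  L1: frame=0x47 idx=29 entry=0x49007 [P=1 RW=1 US=1 PS=0]
  L2: frame=0x49 idx=9 entry=0x4C007 [P=1 RW=1 US=1 PS=0]
  L3: frame=0x4C idx=28 entry=0x4F007 [P=1 RW=1 US=1 PS=0]
  ⇒ phys 0x4F465  [4 reads]
#4 VA=0x48400A05072 (r,kernel):
  L0: frame=0x25 idx=9 entry=0x53007 [P=1 RW=1 US=1 PS=0]
  L1: frame=0x53 idx=16 entry=0x55007 [P=1 RW=1 US=1 PS=0]
  L2: frame=0x55 idx=5 entry=0x56007 [P=1 RW=1 US=1 PS=0]
  L3: frame=0x56 idx=5 entry=0x58007 [P=1 RW=1 US=1 PS=0]
  ⇒ phys 0x58072  [4 reads]
#5 VA=0xC83418050DD (r,kernel):
  L0: frame=0x25 idx=25 entry=0x59007 [P=1 RW=1 US=1 PS=0]
  L1: frame=0x59 idx=13 entry=0x5B007 [P=1 RW=1 US=1 PS=0]
  L2: frame=0x5B idx=12 entry=0x5E007 [P=1 RW=1 US=1 PS=0]
  L3: frame=0x5E idx=5 entry=0x60007 [P=1 RW=1 US=1 PS=0]
  ⇒ phys 0x600DD  [4 reads]
#6 VA=0x981C200A952 (r,kernel):
  L0: frame=0x25 idx=19 entry=0x64007 [P=1 RW=1 US=1 PS=0]
  L1: frame=0x64 idx=7 entry=0x68007 [P=1 RW=1 US=1 PS=0]
  L2: frame=0x68 idx=16 entry=0x6B007 [P=1 RW=1 US=1 PS=0]
  L3: frame=0x6B idx=10 entry=0x6E007 [P=1 RW=1 US=1 PS=0]
  ⇒ phys 0x6E952  [4 reads]

TLB: [["0xB074121C", "0x4F"], ["0x48400A05", "0x58"], ["0xC8341805", "0x60"], ["0x981C200A", "0x6E"]]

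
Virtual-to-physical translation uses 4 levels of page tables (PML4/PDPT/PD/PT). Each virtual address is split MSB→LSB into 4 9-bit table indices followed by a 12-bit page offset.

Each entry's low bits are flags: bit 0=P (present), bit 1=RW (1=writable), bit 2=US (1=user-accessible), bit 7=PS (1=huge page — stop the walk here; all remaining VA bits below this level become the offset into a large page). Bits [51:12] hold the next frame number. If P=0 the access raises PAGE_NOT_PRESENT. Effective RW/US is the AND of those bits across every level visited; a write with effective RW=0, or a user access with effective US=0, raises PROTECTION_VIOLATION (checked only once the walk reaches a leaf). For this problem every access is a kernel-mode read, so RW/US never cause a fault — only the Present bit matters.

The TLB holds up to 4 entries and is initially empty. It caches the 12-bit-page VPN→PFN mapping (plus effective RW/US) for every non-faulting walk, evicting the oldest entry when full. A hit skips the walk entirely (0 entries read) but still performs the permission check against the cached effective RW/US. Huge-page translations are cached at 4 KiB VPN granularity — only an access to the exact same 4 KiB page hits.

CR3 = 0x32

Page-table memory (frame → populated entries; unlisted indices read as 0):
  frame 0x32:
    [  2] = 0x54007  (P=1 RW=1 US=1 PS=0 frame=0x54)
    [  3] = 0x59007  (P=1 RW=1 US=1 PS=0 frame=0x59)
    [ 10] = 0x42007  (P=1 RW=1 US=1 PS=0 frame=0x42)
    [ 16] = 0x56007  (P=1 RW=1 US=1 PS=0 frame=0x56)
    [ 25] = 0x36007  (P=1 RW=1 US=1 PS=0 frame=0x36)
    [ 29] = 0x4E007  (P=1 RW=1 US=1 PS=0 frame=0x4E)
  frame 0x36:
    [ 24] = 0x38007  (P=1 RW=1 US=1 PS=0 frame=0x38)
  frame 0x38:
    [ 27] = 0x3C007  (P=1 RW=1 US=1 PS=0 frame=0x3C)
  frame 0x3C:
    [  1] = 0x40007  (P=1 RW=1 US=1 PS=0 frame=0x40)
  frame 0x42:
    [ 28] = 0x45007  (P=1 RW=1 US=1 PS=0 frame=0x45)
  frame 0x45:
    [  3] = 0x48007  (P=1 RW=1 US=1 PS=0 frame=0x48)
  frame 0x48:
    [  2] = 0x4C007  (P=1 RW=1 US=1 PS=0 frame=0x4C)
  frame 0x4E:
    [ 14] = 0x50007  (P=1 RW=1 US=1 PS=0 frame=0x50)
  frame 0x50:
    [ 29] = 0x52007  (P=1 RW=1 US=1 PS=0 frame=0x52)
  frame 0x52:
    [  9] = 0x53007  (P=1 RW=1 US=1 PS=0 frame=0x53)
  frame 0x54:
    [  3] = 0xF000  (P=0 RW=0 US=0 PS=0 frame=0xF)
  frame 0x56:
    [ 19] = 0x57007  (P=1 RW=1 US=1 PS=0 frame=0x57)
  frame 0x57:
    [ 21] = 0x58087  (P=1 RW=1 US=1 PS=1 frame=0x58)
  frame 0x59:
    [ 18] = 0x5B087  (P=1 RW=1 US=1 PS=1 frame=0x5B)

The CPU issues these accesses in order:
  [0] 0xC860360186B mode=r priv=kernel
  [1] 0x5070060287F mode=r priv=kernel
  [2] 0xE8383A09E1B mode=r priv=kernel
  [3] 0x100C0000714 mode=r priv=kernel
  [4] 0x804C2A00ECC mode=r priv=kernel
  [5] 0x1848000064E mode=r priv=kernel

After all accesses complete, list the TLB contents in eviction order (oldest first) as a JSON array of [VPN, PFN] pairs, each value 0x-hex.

Walk each access:
#0 VA=0xC860360186B (r,kernel):
  [0] read 0x32 idx=25: raw=0x36007 flags P=1 W=1 U=1 S=0
  [1] read 0x36 idx=24: raw=0x38007 flags P=1 W=1 U=1 S=0
  [2] read 0x38 idx=27: raw=0x3C007 flags P=1 W=1 U=1 S=0
  [3] read 0x3C idx=1: raw=0x40007 flags P=1 W=1 U=1 S=0
  ⇒ phys 0x4086B  [4 reads]
#1 VA=0x5070060287F (r,kernel):
  [0] read 0x32 idx=10: raw=0x42007 flags P=1 W=1 U=1 S=0
  [1] read 0x42 idx=28: raw=0x45007 flags P=1 W=1 U=1 S=0
  [2] read 0x45 idx=3: raw=0x48007 flags P=1 W=1 U=1 S=0
  [3] read 0x48 idx=2: raw=0x4C007 flags P=1 W=1 U=1 S=0
  ⇒ phys 0x4C87F  [4 reads]
#2 VA=0xE8383A09E1B (r,kernel):
  [0] read 0x32 idx=29: raw=0x4E007 flags P=1 W=1 U=1 S=0
  [1] read 0x4E idx=14: raw=0x50007 flags P=1 W=1 U=1 S=0
  [2] read 0x50 idx=29: raw=0x52007 flags P=1 W=1 U=1 S=0
  [3] read 0x52 idx=9: raw=0x53007 flags P=1 W=1 U=1 S=0
  ⇒ phys 0x53E1B  [4 reads]
#3 VA=0x100C0000714 (r,kernel):
  [0] read 0x32 idx=2: raw=0x54007 flags P=1 W=1 U=1 S=0
  [1] read 0x54 idx=3: raw=0xF000 flags P=0 W=0 U=0 S=0
  ⇒ fault: PAGE_NOT_PRESENT  — 2 lookups
#4 VA=0x804C2A00ECC (r,kernel):
  [0] read 0x32 idx=16: raw=0x56007 flags P=1 W=1 U=1 S=0
  [1] read 0x56 idx=19: raw=0x57007 flags P=1 W=1 U=1 S=0
  [2] read 0x57 idx=21: raw=0x58087 flags P=1 W=1 U=1 S=1
  ⇒ phys 0x58ECC (huge @L2)  [3 reads]
#5 VA=0x1848000064E (r,kernel):
  [0] read 0x32 idx=3: raw=0x59007 flags P=1 W=1 U=1 S=0
  [1] read 0x59 idx=18: raw=0x5B087 flags P=1 W=1 U=1 S=1
  ⇒ phys 0x5B64E (huge @L1)  [2 reads]

TLB: [["0x50700602", "0x4C"], ["0xE8383A09", "0x53"], ["0x804C2A00", "0x58"], ["0x18480000", "0x5B"]]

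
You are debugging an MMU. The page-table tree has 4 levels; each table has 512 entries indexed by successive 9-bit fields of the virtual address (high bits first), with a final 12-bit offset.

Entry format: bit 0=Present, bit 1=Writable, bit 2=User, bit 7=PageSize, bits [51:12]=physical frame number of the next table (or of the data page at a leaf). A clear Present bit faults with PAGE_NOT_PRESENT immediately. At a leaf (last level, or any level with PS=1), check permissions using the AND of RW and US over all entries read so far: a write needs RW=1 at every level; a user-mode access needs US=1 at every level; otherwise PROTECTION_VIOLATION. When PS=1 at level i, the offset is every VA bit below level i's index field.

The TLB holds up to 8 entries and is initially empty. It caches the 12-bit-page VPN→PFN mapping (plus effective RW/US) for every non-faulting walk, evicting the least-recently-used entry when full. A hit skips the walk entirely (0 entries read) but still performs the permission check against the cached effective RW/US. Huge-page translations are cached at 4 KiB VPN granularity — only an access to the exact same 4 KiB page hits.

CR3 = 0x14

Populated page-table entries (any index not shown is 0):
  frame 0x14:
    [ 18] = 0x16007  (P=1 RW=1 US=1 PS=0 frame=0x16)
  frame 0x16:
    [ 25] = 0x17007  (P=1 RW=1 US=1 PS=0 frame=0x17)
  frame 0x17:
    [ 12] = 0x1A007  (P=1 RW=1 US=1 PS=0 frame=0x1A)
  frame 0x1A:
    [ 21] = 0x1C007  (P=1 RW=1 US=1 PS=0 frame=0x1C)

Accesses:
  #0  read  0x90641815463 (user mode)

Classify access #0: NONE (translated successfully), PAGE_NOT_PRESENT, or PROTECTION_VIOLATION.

Trace:
#0 VA=0x90641815463 (r,user):
  lvl0: tbl 0x14, slot 18 ⇒ 0x16007 (P1/RW1/US1/PS0)
  lvl1: tbl 0x16, slot 25 ⇒ 0x17007 (P1/RW1/US1/PS0)
  lvl2: tbl 0x17, slot 12 ⇒ 0x1A007 (P1/RW1/US1/PS0)
  lvl3: tbl 0x1A, slot 21 ⇒ 0x1C007 (P1/RW1/US1/PS0)
  ✓ 0x1C463  — 4 lookups

Access #0 fault: NONE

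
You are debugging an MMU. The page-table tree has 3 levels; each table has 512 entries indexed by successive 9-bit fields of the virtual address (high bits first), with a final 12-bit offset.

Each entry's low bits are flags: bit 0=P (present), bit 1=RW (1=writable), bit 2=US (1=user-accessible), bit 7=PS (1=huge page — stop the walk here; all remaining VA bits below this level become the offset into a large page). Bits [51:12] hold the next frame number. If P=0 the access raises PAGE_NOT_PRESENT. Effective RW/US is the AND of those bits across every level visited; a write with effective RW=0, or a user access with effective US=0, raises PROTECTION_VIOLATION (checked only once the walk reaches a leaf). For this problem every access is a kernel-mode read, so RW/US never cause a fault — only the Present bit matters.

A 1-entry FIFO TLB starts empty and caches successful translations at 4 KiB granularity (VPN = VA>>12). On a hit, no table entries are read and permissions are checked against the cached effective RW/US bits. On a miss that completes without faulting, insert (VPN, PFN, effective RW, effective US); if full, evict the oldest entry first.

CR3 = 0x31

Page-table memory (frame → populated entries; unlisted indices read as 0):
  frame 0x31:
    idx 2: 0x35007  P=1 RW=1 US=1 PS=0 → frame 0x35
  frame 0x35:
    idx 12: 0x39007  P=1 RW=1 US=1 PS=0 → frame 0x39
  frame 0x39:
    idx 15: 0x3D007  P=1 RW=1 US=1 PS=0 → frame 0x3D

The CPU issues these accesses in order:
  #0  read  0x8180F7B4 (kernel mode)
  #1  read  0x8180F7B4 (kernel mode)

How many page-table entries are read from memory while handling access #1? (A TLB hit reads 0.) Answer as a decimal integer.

Per-access translation:
#0 VA=0x8180F7B4 (r,kernel):
  [0] read 0x31 idx=2: raw=0x35007 flags P=1 W=1 U=1 S=0
  [1] read 0x35 idx=12: raw=0x39007 flags P=1 W=1 U=1 S=0
  [2] read 0x39 idx=15: raw=0x3D007 flags P=1 W=1 U=1 S=0
  ⇒ phys 0x3D7B4  [3 reads]
#1 VA=0x8180F7B4 (r,kernel):
  TLB hit vpn=0x8180F → PA=0x3D7B4

Entries read for #1: 0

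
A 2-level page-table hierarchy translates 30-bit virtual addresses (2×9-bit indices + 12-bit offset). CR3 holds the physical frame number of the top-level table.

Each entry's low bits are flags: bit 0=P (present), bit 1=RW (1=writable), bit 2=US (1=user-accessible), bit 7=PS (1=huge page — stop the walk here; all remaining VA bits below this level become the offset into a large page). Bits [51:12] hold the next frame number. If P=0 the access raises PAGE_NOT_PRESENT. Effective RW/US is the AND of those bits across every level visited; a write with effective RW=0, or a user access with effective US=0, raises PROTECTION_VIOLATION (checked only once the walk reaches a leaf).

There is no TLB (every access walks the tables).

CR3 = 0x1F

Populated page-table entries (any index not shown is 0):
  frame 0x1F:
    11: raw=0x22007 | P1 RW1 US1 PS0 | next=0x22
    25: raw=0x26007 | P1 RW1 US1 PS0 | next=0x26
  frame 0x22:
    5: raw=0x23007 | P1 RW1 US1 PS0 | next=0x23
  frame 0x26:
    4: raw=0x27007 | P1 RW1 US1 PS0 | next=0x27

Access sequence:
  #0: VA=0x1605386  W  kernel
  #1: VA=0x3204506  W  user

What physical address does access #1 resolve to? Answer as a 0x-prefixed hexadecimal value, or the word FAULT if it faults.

Trace:
#0 VA=0x1605386 (w,kernel):
  L0 @0x1F[11] → 0x22007  P=1,RW=1,US=1,PS=0
  L1 @0x22[5] → 0x23007  P=1,RW=1,US=1,PS=0
  ⇒ phys 0x23386  [2 reads]
#1 VA=0x3204506 (w,user):
  L0 @0x1F[25] → 0x26007  P=1,RW=1,US=1,PS=0
  L1 @0x26[4] → 0x27007  P=1,RW=1,US=1,PS=0
  ⇒ phys 0x27506  [2 reads]

Access #1 PA: 0x27506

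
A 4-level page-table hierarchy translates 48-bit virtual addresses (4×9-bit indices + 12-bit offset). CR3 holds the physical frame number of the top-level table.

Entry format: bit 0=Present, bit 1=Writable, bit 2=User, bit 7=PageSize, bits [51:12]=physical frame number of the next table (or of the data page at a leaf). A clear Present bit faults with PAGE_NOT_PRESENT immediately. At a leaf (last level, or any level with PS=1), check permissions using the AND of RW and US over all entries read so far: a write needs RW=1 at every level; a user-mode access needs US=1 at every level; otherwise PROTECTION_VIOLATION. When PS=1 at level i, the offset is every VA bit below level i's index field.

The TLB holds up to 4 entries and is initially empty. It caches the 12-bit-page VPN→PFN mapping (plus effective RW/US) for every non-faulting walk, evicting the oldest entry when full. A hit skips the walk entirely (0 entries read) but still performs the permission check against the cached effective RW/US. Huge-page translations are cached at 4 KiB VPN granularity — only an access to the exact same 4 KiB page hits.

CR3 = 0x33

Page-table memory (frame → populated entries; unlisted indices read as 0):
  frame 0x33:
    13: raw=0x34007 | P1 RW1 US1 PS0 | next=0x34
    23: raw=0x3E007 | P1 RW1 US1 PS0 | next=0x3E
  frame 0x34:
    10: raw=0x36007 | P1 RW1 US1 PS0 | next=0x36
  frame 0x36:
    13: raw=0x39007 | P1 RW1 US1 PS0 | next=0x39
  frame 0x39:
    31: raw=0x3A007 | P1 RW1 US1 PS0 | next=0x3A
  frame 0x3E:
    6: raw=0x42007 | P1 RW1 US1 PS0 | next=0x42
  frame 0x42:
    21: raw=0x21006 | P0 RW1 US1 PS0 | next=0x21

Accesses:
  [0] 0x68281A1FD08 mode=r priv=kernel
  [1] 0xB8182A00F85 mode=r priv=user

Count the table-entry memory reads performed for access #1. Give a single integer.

Per-access translation:
#0 VA=0x68281A1FD08 (r,kernel):
  L0: frame=0x33 idx=13 entry=0x34007 [P=1 RW=1 US=1 PS=0]
  L1: frame=0x34 idx=10 entry=0x36007 [P=1 RW=1 US=1 PS=0]
  L2: frame=0x36 idx=13 entry=0x39007 [P=1 RW=1 US=1 PS=0]
  L3: frame=0x39 idx=31 entry=0x3A007 [P=1 RW=1 US=1 PS=0]
  ✓ 0x3AD08  — 4 lookups
#1 VA=0xB8182A00F85 (r,user):
  L0: frame=0x33 idx=23 entry=0x3E007 [P=1 RW=1 US=1 PS=0]
  L1: frame=0x3E idx=6 entry=0x42007 [P=1 RW=1 US=1 PS=0]
  L2: frame=0x42 idx=21 entry=0x21006 [P=0 RW=1 US=1 PS=0]
  ⇒ fault: PAGE_NOT_PRESENT  — 3 lookups

Entries read for #1: 3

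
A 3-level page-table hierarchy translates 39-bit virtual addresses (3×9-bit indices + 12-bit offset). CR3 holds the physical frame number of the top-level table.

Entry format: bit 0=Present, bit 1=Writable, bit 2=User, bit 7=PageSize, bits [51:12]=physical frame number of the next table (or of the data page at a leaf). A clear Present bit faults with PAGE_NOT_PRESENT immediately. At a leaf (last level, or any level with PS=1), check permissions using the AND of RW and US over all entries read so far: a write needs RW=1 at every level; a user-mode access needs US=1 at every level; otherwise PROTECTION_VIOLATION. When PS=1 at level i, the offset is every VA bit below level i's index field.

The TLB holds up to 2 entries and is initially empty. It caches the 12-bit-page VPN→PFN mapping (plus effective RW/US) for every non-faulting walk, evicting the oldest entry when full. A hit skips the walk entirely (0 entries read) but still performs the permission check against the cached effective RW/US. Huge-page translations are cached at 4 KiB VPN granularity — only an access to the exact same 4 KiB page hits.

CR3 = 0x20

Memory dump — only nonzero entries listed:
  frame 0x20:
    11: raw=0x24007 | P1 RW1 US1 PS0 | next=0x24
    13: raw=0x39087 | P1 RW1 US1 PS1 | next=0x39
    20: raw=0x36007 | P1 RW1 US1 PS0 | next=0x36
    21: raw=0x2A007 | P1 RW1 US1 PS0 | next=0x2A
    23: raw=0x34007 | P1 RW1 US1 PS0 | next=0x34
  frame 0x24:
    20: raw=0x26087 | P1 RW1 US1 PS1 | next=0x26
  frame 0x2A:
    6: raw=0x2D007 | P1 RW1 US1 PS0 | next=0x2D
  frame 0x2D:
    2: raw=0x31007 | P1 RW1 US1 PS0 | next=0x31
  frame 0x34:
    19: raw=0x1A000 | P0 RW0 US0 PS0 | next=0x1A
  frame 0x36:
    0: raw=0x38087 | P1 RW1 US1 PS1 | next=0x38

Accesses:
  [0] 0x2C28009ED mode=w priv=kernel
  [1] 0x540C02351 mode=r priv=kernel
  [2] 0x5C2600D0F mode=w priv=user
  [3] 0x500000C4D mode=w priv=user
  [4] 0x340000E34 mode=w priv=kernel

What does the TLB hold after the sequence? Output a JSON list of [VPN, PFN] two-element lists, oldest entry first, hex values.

Walk each access:
#0 VA=0x2C28009ED (w,kernel):
  [0] read 0x20 idx=11: raw=0x24007 flags P=1 W=1 U=1 S=0
  [1] read 0x24 idx=20: raw=0x26087 flags P=1 W=1 U=1 S=1
  ⇒ phys 0x269ED (huge @L1)  [2 reads]
#1 VA=0x540C02351 (r,kernel):
  [0] read 0x20 idx=21: raw=0x2A007 flags P=1 W=1 U=1 S=0
  [1] read 0x2A idx=6: raw=0x2D007 flags P=1 W=1 U=1 S=0
  [2] read 0x2D idx=2: raw=0x31007 flags P=1 W=1 U=1 S=0
  ⇒ phys 0x31351  [3 reads]
#2 VA=0x5C2600D0F (w,user):
  [0] read 0x20 idx=23: raw=0x34007 flags P=1 W=1 U=1 S=0
  [1] read 0x34 idx=19: raw=0x1A000 flags P=0 W=0 U=0 S=0
  → PAGE_NOT_PRESENT  (2 entries read)
#3 VA=0x500000C4D (w,user):
  [0] read 0x20 idx=20: raw=0x36007 flags P=1 W=1 U=1 S=0
  [1] read 0x36 idx=0: raw=0x38087 flags P=1 W=1 U=1 S=1
  ⇒ phys 0x38C4D (huge @L1)  [2 reads]
#4 VA=0x340000E34 (w,kernel):
  [0] read 0x20 idx=13: raw=0x39087 flags P=1 W=1 U=1 S=1
  ⇒ phys 0x39E34 (huge @L0)  [1 reads]

TLB: [["0x500000", "0x38"], ["0x340000", "0x39"]]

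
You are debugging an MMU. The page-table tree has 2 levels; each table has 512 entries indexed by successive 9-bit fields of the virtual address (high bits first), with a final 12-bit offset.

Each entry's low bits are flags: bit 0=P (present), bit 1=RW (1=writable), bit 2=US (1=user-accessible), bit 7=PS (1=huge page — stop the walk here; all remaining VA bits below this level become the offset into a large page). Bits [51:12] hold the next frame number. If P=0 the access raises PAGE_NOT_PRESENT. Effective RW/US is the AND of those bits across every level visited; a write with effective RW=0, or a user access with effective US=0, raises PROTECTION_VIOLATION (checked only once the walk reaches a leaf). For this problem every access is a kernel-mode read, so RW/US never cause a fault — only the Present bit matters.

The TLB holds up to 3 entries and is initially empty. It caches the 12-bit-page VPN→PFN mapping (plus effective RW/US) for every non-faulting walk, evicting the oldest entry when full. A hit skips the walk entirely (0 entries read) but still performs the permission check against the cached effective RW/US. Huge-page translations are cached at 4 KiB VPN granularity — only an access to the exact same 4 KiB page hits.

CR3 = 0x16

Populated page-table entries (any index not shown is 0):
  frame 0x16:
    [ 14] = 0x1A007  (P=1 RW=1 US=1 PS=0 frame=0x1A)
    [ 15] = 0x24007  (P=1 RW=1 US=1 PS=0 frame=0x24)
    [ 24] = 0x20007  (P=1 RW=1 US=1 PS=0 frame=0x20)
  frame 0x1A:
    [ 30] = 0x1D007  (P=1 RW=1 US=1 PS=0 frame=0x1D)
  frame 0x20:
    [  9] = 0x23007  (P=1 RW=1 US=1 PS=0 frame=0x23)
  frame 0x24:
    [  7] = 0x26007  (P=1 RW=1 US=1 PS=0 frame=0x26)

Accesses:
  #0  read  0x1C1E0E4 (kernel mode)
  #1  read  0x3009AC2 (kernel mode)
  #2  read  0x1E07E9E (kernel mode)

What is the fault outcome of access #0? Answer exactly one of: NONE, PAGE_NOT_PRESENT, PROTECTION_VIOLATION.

Trace:
#0 VA=0x1C1E0E4 (r,kernel):
  L0: frame=0x16 idx=14 entry=0x1A007 [P=1 RW=1 US=1 PS=0]
  L1: frame=0x1A idx=30 entry=0x1D007 [P=1 RW=1 US=1 PS=0]
  → PA=0x1D0E4  (2 entries read)
#1 VA=0x3009AC2 (r,kernel):
  L0: frame=0x16 idx=24 entry=0x20007 [P=1 RW=1 US=1 PS=0]
  L1: frame=0x20 idx=9 entry=0x23007 [P=1 RW=1 US=1 PS=0]
  → PA=0x23AC2  (2 entries read)
#2 VA=0x1E07E9E (r,kernel):
  L0: frame=0x16 idx=15 entry=0x24007 [P=1 RW=1 US=1 PS=0]
  L1: frame=0x24 idx=7 entry=0x26007 [P=1 RW=1 US=1 PS=0]
  → PA=0x26E9E  (2 entries read)

Access #0 fault: NONE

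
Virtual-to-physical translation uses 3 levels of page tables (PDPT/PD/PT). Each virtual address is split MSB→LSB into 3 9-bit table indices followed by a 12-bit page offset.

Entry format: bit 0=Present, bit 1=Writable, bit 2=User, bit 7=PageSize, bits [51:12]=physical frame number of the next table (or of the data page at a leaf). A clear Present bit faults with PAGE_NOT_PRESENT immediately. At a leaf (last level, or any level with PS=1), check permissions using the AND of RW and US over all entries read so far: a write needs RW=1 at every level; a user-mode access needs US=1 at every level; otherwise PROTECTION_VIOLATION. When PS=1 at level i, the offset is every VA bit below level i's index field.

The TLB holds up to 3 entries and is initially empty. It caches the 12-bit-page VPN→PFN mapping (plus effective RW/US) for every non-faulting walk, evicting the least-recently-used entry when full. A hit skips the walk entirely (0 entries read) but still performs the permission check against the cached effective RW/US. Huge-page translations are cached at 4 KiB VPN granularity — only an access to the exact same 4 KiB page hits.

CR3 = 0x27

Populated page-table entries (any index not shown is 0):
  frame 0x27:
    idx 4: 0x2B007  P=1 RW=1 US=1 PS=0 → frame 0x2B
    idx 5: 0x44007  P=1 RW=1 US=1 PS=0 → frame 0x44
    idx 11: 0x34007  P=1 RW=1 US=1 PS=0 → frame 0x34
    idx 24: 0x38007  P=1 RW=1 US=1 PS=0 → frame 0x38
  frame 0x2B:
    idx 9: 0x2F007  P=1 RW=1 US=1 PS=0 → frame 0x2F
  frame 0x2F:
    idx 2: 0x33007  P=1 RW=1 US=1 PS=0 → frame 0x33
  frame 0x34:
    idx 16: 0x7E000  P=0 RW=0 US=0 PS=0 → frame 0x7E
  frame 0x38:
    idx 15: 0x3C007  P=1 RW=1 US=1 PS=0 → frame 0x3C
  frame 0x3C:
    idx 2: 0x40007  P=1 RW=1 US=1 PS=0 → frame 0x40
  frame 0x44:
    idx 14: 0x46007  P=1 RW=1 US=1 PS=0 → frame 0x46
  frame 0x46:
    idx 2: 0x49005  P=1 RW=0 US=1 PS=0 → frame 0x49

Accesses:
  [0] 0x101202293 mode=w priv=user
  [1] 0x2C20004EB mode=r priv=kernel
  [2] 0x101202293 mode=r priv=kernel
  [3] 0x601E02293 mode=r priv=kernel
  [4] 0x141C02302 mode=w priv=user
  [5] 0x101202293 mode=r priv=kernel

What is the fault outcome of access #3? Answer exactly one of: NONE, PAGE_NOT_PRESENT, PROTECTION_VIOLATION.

Walk each access:
#0 VA=0x101202293 (w,user):
  [0] read 0x27 idx=4: raw=0x2B007 flags P=1 W=1 U=1 S=0
  [1] read 0x2B idx=9: raw=0x2F007 flags P=1 W=1 U=1 S=0
  [2] read 0x2F idx=2: raw=0x33007 flags P=1 W=1 U=1 S=0
  ✓ 0x33293  — 3 lookups
#1 VA=0x2C20004EB (r,kernel):
  [0] read 0x27 idx=11: raw=0x34007 flags P=1 W=1 U=1 S=0
  [1] read 0x34 idx=16: raw=0x7E000 flags P=0 W=0 U=0 S=0
  ⇒ fault: PAGE_NOT_PRESENT  — 2 lookups
#2 VA=0x101202293 (r,kernel):
  TLB hit vpn=0x101202 → PA=0x33293
#3 VA=0x601E02293 (r,kernel):
  [0] read 0x27 idx=24: raw=0x38007 flags P=1 W=1 U=1 S=0
  [1] read 0x38 idx=15: raw=0x3C007 flags P=1 W=1 U=1 S=0
  [2] read 0x3C idx=2: raw=0x40007 flags P=1 W=1 U=1 S=0
  ✓ 0x40293  — 3 lookups
#4 VA=0x141C02302 (w,user):
  [0] read 0x27 idx=5: raw=0x44007 flags P=1 W=1 U=1 S=0
  [1] read 0x44 idx=14: raw=0x46007 flags P=1 W=1 U=1 S=0
  [2] read 0x46 idx=2: raw=0x49005 flags P=1 W=0 U=1 S=0
  ⇒ fault: PROTECTION_VIOLATION  — 3 lookups
#5 VA=0x101202293 (r,kernel):
  TLB hit vpn=0x101202 → PA=0x33293

Access #3 fault: NONE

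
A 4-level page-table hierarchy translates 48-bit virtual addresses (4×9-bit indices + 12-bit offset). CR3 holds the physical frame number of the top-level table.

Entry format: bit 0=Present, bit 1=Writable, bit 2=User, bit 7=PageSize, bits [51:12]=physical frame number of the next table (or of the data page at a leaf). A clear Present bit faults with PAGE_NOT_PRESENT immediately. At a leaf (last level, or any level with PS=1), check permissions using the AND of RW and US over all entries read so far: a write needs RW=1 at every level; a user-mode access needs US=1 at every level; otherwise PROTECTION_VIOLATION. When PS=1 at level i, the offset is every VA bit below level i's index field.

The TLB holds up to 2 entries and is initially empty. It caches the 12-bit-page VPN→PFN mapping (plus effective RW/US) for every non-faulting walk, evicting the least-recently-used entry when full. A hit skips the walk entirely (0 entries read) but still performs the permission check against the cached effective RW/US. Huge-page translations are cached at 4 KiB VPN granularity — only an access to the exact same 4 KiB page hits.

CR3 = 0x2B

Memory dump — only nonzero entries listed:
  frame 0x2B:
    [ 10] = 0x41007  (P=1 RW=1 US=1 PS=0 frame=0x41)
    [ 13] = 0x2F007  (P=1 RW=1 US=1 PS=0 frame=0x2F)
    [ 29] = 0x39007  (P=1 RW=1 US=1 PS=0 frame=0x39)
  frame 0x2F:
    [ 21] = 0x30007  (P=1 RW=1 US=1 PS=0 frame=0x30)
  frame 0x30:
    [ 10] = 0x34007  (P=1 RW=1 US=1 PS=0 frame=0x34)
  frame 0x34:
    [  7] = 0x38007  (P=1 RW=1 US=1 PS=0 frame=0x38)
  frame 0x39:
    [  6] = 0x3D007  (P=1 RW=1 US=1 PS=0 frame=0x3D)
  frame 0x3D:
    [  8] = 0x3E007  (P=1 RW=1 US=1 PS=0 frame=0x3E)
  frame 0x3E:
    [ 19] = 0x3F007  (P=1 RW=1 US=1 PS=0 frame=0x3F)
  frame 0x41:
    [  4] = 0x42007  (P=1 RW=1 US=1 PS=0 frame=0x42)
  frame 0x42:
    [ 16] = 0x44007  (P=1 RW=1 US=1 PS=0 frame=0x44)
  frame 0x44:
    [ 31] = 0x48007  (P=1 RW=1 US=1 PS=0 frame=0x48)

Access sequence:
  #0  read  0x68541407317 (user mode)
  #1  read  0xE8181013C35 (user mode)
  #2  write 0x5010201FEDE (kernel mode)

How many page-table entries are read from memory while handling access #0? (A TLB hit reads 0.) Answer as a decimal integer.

Per-access translation:
#0 VA=0x68541407317 (r,user):
  lvl0: tbl 0x2B, slot 13 ⇒ 0x2F007 (P1/RW1/US1/PS0)
  lvl1: tbl 0x2F, slot 21 ⇒ 0x30007 (P1/RW1/US1/PS0)
  lvl2: tbl 0x30, slot 10 ⇒ 0x34007 (P1/RW1/US1/PS0)
  lvl3: tbl 0x34, slot 7 ⇒ 0x38007 (P1/RW1/US1/PS0)
  ✓ 0x38317  — 4 lookups
#1 VA=0xE8181013C35 (r,user):
  lvl0: tbl 0x2B, slot 29 ⇒ 0x39007 (P1/RW1/US1/PS0)
  lvl1: tbl 0x39, slot 6 ⇒ 0x3D007 (P1/RW1/US1/PS0)
  lvl2: tbl 0x3D, slot 8 ⇒ 0x3E007 (P1/RW1/US1/PS0)
  lvl3: tbl 0x3E, slot 19 ⇒ 0x3F007 (P1/RW1/US1/PS0)
  ✓ 0x3FC35  — 4 lookups
#2 VA=0x5010201FEDE (w,kernel):
  lvl0: tbl 0x2B, slot 10 ⇒ 0x41007 (P1/RW1/US1/PS0)
  lvl1: tbl 0x41, slot 4 ⇒ 0x42007 (P1/RW1/US1/PS0)
  lvl2: tbl 0x42, slot 16 ⇒ 0x44007 (P1/RW1/US1/PS0)
  lvl3: tbl 0x44, slot 31 ⇒ 0x48007 (P1/RW1/US1/PS0)
  ✓ 0x48EDE  — 4 lookups

Entries read for #0: 4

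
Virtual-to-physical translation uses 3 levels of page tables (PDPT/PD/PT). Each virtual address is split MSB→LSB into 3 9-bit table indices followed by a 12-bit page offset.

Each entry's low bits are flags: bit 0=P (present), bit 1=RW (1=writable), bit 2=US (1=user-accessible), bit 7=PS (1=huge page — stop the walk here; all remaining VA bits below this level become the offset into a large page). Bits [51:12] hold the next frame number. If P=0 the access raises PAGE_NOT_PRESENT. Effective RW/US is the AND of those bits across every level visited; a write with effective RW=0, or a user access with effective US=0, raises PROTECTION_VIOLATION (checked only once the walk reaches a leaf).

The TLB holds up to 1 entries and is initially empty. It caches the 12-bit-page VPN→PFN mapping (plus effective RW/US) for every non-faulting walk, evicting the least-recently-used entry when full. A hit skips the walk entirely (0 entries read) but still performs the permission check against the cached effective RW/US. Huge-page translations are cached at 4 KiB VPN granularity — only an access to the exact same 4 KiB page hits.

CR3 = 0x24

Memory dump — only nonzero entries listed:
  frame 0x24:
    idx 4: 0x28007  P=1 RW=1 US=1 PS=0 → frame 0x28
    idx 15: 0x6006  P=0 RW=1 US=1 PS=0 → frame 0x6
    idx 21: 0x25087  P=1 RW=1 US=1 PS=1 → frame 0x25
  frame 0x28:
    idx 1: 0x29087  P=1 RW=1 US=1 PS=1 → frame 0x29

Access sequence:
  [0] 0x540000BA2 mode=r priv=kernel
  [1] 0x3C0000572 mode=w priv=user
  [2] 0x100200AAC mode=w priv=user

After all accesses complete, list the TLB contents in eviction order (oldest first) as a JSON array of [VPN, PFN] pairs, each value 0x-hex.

Per-access translation:
#0 VA=0x540000BA2 (r,kernel):
  L0 @0x24[21] → 0x25087  P=1,RW=1,US=1,PS=1
  ⇒ phys 0x25BA2 (huge @L0)  [1 reads]
#1 VA=0x3C0000572 (w,user):
  L0 @0x24[15] → 0x6006  P=0,RW=1,US=1,PS=0
  ⇒ fault: PAGE_NOT_PRESENT  — 1 lookups
#2 VA=0x100200AAC (w,user):
  L0 @0x24[4] → 0x28007  P=1,RW=1,US=1,PS=0
  L1 @0x28[1] → 0x29087  P=1,RW=1,US=1,PS=1
  ⇒ phys 0x29AAC (huge @L1)  [2 reads]

TLB: [["0x100200", "0x29"]]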